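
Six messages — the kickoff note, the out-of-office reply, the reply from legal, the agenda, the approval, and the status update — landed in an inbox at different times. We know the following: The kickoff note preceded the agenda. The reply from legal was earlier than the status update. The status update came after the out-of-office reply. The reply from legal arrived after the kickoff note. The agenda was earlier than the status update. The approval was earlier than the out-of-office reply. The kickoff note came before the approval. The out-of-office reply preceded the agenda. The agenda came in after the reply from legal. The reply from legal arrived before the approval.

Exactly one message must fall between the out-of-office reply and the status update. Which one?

Tracing the constraints gives the out-of-office reply → the agenda → the status update, so the agenda sits after the out-of-office reply and before the status update.
No other message is forced both after the out-of-office reply and before the status update.

the agenda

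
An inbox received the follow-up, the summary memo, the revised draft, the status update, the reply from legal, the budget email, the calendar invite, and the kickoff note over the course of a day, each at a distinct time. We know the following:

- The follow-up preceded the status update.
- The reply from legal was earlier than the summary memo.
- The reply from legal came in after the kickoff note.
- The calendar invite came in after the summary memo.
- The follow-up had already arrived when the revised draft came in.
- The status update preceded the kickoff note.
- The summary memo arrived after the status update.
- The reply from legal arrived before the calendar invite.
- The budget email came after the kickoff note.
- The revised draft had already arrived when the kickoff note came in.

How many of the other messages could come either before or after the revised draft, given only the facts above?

Forced before the revised draft: the follow-up; forced after the revised draft: the budget email, the calendar invite, the kickoff note, the reply from legal, and the summary memo.
That leaves the status update with no forced order relative to the revised draft — 1.

1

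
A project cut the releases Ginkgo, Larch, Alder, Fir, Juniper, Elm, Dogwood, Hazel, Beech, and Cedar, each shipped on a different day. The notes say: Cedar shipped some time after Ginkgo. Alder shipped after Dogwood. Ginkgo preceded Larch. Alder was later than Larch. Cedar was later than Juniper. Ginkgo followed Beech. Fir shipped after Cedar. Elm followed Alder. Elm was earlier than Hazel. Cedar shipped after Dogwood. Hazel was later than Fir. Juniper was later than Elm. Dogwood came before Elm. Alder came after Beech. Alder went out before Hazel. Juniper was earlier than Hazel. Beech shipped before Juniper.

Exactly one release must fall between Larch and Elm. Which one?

Tracing the constraints gives Larch → Alder → Elm, so Alder sits after Larch and before Elm.
No other release is forced both after Larch and before Elm.

Alder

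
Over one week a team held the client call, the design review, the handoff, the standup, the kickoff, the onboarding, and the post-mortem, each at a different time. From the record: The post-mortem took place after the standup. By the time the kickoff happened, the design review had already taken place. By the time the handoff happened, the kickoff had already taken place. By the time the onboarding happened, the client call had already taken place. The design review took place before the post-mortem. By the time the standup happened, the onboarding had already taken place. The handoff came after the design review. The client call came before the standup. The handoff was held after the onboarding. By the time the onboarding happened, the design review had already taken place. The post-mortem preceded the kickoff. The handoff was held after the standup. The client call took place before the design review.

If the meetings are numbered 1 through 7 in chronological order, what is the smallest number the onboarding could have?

The client call and the design review must both come before the onboarding — 2 forced predecessors.
Nothing else is forced ahead of the onboarding, so its earliest slot is position 2 + 1 = 3.

3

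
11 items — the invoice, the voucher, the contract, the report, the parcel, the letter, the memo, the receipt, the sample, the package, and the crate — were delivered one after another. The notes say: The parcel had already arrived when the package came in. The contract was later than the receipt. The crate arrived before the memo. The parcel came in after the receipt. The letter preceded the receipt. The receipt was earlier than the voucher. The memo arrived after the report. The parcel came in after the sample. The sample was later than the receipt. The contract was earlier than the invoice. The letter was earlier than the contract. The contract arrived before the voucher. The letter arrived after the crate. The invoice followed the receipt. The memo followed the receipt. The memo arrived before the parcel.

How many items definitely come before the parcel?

Directly stated before the parcel: the memo, the receipt, and the sample.
The crate reaches the parcel via the crate → the memo → the parcel.
The letter reaches the parcel via the letter → the receipt → the parcel.
The report reaches the parcel via the report → the memo → the parcel.
No chain forces the package (or any of the others) ahead of the parcel.
That's the crate, the letter, the memo, the receipt, the report, and the sample — 6 in all.

6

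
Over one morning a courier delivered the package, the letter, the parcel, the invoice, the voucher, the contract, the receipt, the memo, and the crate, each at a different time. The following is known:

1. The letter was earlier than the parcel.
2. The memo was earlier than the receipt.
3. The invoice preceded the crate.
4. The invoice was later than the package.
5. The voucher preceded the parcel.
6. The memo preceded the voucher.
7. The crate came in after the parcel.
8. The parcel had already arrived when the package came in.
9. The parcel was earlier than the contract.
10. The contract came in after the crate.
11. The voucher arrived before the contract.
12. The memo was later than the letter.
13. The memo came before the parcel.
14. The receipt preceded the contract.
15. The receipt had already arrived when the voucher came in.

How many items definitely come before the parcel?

Directly stated before the parcel: the letter, the memo, and the voucher.
The receipt reaches the parcel via the receipt → the voucher → the parcel.
No chain forces the package (or any of the others) ahead of the parcel.
That's the letter, the memo, the receipt, and the voucher — 4 in all.

4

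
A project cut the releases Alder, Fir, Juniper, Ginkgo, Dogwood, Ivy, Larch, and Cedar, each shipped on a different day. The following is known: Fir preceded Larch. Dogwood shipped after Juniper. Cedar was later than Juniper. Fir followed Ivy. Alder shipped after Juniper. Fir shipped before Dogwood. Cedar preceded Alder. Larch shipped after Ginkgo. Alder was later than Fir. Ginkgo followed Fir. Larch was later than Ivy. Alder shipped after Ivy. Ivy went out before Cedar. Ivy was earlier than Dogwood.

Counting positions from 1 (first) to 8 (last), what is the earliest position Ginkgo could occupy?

3

Fir and Ivy must both come before Ginkgo — 2 forced predecessors.
Nothing else is forced ahead of Ginkgo, so its earliest slot is position 2 + 1 = 3.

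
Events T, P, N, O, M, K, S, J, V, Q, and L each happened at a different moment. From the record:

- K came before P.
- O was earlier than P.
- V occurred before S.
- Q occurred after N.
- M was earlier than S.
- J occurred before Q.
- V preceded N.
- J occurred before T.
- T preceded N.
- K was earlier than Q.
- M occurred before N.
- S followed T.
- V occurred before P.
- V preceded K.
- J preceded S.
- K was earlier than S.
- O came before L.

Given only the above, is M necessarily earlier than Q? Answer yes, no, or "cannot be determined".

yes

Chain the constraints: M → N → Q. Each link is directly stated, so M comes before Q.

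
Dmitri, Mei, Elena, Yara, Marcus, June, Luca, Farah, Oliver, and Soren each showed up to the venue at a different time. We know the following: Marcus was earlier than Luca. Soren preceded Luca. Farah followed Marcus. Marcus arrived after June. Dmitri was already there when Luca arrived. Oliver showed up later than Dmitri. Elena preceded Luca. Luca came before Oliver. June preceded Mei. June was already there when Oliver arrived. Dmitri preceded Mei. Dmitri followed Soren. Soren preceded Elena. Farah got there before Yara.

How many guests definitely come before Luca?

5

Directly stated before Luca: Dmitri, Elena, Marcus, and Soren.
June reaches Luca via June → Marcus → Luca.
That's Dmitri, Elena, June, Marcus, and Soren — 5 in all.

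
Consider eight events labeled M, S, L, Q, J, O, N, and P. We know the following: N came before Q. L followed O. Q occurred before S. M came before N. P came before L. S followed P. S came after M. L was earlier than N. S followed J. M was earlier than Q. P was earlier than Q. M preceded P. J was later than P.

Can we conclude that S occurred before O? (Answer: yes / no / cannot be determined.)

no

Tracing the constraints gives O → L → N → Q → S, so O must come before S.
That means S cannot be before O.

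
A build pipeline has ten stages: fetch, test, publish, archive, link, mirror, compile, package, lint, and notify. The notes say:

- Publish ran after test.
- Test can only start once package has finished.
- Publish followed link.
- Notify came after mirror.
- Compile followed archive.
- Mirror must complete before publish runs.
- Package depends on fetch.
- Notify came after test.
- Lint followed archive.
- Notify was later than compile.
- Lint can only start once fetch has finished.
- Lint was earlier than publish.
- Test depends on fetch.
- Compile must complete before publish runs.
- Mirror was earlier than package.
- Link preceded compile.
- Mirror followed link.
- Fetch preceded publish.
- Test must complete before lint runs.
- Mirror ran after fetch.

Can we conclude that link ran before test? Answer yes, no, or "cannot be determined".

yes

Chain the constraints: link → mirror → package → test. Each link is directly stated, so link comes before test.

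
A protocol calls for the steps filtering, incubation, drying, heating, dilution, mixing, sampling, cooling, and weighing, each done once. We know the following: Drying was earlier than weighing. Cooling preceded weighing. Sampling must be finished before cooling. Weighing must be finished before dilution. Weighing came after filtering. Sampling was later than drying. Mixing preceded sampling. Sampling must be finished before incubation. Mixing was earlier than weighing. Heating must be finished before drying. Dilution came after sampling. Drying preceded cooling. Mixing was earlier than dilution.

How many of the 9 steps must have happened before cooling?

4

Directly stated before cooling: drying and sampling.
Heating reaches cooling via heating → drying → cooling.
Mixing reaches cooling via mixing → sampling → cooling.
That's drying, heating, mixing, and sampling — 4 in all.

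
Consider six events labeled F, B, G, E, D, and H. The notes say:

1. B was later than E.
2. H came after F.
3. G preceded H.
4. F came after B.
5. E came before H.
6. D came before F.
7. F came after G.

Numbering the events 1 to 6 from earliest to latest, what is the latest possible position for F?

F must come before H — 1 event forced after it.
Everything else can be placed before F in some valid order, so F can sit as late as position 6 − 1 = 5.

5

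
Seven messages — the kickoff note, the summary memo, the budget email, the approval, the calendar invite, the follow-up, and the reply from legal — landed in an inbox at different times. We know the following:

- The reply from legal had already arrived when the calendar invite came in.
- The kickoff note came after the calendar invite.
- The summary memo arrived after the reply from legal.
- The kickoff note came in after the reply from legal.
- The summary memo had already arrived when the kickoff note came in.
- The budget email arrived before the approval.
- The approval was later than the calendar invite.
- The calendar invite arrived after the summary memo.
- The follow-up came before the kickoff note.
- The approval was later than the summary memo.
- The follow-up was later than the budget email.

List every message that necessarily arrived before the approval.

Directly stated before the approval: the budget email, the calendar invite, and the summary memo.
The reply from legal reaches the approval via the reply from legal → the calendar invite → the approval.
No chain forces the kickoff note (or any of the others) ahead of the approval.

the budget email, the calendar invite, the reply from legal, the summary memo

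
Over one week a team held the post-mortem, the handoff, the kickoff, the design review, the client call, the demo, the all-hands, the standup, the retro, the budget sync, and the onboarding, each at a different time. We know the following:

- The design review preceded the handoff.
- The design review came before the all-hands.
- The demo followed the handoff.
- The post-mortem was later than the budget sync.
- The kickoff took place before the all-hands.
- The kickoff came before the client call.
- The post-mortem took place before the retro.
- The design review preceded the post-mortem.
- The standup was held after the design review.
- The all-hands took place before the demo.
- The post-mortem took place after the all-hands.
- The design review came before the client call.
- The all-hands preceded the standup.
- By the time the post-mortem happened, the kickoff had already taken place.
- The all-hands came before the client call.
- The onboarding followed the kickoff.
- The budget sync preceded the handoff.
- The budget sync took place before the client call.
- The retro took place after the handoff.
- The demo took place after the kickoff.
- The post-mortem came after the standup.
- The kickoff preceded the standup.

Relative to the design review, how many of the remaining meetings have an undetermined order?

3

Forced after the design review: the all-hands, the client call, the demo, the handoff, the post-mortem, the retro, and the standup.
That leaves the budget sync, the kickoff, and the onboarding with no forced order relative to the design review — 3.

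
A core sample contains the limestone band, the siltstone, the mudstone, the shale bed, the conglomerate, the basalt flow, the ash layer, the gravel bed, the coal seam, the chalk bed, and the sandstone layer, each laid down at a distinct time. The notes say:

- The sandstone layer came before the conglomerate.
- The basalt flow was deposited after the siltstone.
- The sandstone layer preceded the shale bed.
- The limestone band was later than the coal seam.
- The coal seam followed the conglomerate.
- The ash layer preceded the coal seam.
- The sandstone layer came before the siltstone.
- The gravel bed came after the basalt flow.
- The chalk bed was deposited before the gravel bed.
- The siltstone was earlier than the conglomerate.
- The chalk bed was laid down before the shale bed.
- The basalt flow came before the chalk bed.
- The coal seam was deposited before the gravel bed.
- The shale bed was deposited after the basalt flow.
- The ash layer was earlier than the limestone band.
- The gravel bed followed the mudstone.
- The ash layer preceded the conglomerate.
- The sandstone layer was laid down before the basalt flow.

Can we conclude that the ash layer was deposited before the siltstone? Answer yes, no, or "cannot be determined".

cannot be determined

No chain of stated constraints runs from the ash layer to the siltstone, and none runs from the siltstone to the ash layer either.
So the relative order of the ash layer and the siltstone is not fixed by the given facts.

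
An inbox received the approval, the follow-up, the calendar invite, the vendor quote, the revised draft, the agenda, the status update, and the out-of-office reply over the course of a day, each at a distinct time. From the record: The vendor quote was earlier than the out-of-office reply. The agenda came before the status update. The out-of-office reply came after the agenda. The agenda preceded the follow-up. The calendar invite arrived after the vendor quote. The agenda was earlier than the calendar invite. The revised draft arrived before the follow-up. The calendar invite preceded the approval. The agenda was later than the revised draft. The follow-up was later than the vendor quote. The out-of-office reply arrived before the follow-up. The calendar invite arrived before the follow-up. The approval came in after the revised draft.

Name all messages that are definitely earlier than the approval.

the agenda, the calendar invite, the revised draft, the vendor quote

Directly stated before the approval: the calendar invite and the revised draft.
The agenda reaches the approval via the agenda → the calendar invite → the approval.
The vendor quote reaches the approval via the vendor quote → the calendar invite → the approval.
No chain forces the follow-up (or any of the others) ahead of the approval.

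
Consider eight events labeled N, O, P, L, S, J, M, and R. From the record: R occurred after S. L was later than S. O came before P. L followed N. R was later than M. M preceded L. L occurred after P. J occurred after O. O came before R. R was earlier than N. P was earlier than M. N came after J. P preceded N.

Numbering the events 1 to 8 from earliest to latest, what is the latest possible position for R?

6

R must come before L and N — 2 events forced after it.
Everything else can be placed before R in some valid order, so R can sit as late as position 8 − 2 = 6.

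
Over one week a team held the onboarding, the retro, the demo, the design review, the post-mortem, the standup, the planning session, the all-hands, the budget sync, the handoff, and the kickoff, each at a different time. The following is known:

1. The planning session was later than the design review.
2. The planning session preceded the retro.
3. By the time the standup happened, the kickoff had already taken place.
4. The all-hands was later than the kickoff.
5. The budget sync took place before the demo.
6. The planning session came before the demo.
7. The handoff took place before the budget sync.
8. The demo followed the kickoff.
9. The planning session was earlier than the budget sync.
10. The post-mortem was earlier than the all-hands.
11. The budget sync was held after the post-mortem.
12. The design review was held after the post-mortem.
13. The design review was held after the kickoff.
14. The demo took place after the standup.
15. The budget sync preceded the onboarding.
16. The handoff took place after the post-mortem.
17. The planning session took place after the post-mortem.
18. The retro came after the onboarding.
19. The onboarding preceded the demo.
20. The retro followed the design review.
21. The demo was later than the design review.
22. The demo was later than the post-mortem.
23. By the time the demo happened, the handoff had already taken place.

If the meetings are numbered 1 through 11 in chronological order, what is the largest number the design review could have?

6

The design review must come before the budget sync, the demo, the onboarding, the planning session, and the retro — 5 meetings forced after it.
Everything else can be placed before the design review in some valid order, so the design review can sit as late as position 11 − 5 = 6.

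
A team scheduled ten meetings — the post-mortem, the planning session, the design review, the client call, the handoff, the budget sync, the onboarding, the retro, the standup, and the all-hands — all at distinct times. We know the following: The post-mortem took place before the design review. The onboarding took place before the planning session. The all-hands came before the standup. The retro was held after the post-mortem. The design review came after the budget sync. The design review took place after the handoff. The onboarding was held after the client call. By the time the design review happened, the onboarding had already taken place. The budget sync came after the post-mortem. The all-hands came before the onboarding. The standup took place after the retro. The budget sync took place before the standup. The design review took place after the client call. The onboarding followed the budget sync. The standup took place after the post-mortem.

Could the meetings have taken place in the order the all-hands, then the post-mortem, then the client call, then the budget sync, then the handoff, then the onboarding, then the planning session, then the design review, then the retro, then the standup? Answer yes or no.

yes

Check each stated constraint against the proposed order — e.g. the post-mortem is ahead of the standup; the all-hands is ahead of the standup. Every pair is in the required order; nothing is violated.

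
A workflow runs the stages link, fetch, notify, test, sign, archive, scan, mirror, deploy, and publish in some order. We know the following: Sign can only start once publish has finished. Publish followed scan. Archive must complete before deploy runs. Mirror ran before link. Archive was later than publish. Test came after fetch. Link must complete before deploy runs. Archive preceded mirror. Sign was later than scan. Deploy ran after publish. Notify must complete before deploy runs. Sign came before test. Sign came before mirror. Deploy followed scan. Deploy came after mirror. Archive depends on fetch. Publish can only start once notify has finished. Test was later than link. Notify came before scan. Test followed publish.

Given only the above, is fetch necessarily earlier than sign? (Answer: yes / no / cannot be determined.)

No chain of stated constraints runs from fetch to sign, and none runs from sign to fetch either.
So the relative order of fetch and sign is not fixed by the given facts.

cannot be determined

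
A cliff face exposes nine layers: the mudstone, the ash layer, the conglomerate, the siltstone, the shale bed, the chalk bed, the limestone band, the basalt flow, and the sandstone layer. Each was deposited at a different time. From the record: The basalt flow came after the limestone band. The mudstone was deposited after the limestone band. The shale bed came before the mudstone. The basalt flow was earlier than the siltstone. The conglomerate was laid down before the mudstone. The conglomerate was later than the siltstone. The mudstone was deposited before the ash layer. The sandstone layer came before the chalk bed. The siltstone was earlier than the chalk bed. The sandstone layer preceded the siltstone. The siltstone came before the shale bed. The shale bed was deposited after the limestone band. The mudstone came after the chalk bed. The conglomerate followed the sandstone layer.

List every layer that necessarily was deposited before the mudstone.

Directly stated before the mudstone: the chalk bed, the conglomerate, the limestone band, and the shale bed.
The basalt flow reaches the mudstone via the basalt flow → the siltstone → the conglomerate → the mudstone.
The sandstone layer reaches the mudstone via the sandstone layer → the conglomerate → the mudstone.
The siltstone reaches the mudstone via the siltstone → the conglomerate → the mudstone.
No chain forces the ash layer ahead of the mudstone.

the basalt flow, the chalk bed, the conglomerate, the limestone band, the sandstone layer, the shale bed, the siltstone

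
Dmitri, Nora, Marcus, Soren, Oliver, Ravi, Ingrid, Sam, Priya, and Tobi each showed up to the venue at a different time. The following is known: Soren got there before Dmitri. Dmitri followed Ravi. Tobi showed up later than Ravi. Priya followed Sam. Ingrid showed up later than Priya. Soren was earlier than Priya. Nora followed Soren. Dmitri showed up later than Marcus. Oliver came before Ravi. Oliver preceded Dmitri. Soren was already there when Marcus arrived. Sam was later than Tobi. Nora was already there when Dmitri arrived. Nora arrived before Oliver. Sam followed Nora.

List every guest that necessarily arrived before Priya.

Directly stated before Priya: Sam and Soren.
Nora reaches Priya via Nora → Sam → Priya.
Oliver reaches Priya via Oliver → Ravi → Tobi → Sam → Priya.
Ravi reaches Priya via Ravi → Tobi → Sam → Priya.
Likewise Tobi reaches Priya by chaining the stated constraints.

Nora, Oliver, Ravi, Sam, Soren, Tobi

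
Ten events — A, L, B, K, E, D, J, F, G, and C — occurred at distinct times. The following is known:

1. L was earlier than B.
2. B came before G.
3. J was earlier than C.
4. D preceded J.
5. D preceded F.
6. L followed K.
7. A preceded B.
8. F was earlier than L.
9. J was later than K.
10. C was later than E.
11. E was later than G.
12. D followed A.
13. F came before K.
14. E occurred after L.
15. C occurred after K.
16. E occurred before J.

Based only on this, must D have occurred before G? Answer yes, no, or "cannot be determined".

Chain the constraints: D → F → L → B → G. Each link is directly stated, so D comes before G.

yes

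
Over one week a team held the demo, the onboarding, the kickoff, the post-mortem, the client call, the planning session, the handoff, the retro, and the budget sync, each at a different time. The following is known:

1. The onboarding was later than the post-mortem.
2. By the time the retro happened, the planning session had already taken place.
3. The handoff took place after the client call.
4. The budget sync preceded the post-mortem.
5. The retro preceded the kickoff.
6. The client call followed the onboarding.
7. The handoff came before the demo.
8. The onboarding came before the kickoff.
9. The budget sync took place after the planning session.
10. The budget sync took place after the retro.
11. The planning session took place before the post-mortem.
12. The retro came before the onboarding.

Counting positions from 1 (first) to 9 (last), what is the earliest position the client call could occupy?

The budget sync, the onboarding, the planning session, the post-mortem, and the retro must all come before the client call — 5 forced predecessors.
Nothing else is forced ahead of the client call, so its earliest slot is position 5 + 1 = 6.

6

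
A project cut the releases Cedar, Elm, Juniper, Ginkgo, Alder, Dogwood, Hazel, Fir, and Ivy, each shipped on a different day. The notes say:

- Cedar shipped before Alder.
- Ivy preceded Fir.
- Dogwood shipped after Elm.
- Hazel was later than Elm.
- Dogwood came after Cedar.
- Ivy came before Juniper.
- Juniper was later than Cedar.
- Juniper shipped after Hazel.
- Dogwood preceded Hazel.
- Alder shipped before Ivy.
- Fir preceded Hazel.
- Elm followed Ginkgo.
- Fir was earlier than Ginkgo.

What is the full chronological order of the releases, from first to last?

The constraints fix every adjacent pair, so only one ordering works:
Cedar → Alder → Ivy → Fir → Ginkgo → Elm → Dogwood → Hazel → Juniper.

Cedar, Alder, Ivy, Fir, Ginkgo, Elm, Dogwood, Hazel, Juniper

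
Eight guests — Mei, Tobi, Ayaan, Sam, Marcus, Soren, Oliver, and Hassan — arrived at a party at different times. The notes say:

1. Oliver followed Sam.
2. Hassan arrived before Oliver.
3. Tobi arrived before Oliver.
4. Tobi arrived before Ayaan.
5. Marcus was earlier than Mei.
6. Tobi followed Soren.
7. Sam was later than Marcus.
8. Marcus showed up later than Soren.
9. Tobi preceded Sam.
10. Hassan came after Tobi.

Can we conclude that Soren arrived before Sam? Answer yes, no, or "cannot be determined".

Chain the constraints: Soren → Marcus → Sam. Each link is directly stated, so Soren comes before Sam.

yes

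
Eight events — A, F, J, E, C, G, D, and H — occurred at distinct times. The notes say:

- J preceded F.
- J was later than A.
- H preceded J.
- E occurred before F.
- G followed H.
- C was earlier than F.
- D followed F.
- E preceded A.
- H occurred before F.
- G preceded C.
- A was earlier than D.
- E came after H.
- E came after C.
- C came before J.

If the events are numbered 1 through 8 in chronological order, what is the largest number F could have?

7

F must come before D — 1 event forced after it.
Everything else can be placed before F in some valid order, so F can sit as late as position 8 − 1 = 7.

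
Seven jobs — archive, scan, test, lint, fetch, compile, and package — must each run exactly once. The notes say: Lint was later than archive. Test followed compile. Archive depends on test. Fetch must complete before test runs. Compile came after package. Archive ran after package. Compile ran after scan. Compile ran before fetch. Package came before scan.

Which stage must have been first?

package

Package has a chain of constraints placing it before every other stage, so package must be first.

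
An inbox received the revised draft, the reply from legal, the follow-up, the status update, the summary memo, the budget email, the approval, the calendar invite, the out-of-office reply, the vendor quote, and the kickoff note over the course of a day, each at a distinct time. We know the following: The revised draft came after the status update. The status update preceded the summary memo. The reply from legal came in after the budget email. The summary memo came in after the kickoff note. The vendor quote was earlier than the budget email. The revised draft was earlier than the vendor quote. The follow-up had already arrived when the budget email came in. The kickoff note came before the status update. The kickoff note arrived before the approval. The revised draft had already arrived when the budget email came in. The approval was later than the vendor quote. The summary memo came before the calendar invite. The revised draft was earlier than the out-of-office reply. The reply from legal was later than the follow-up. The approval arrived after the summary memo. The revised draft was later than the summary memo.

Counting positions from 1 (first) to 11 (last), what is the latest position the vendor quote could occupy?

The vendor quote must come before the approval, the budget email, and the reply from legal — 3 messages forced after it.
Everything else can be placed before the vendor quote in some valid order, so the vendor quote can sit as late as position 11 − 3 = 8.

8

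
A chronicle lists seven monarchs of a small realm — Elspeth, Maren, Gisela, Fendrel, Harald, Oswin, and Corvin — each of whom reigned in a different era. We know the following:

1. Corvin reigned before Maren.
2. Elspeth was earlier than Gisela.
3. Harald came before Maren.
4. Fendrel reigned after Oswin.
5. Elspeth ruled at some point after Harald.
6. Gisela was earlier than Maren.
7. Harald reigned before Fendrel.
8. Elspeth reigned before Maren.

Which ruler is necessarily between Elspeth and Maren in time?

Gisela

Tracing the constraints gives Elspeth → Gisela → Maren, so Gisela sits after Elspeth and before Maren.
No other ruler is forced both after Elspeth and before Maren.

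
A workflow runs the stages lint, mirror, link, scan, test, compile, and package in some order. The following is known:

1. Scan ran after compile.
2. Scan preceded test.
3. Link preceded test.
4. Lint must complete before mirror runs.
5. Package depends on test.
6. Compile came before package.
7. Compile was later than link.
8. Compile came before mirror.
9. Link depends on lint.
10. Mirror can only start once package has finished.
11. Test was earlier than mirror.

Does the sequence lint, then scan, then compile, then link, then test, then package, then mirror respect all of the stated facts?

The constraints require compile before scan, but in the proposed sequence scan appears ahead of compile. That one violation is enough.

no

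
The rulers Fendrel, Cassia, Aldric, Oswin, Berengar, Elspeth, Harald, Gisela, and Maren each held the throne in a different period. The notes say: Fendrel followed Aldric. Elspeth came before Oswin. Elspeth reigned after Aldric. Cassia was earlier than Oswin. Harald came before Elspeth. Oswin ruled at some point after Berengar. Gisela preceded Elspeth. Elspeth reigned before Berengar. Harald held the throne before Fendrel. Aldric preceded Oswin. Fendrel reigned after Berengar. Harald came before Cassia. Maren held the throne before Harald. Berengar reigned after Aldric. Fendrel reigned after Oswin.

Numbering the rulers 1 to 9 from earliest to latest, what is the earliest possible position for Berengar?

6

Aldric, Elspeth, Gisela, Harald, and Maren must all come before Berengar — 5 forced predecessors.
Nothing else is forced ahead of Berengar, so their earliest slot is position 5 + 1 = 6.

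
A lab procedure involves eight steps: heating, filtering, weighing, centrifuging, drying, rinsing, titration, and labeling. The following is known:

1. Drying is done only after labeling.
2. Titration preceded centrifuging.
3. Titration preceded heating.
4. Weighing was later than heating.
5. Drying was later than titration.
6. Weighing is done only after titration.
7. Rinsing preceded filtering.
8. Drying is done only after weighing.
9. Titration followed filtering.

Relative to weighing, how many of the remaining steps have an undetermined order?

2

Forced before weighing: filtering, heating, rinsing, and titration; forced after weighing: drying.
That leaves centrifuging and labeling with no forced order relative to weighing — 2.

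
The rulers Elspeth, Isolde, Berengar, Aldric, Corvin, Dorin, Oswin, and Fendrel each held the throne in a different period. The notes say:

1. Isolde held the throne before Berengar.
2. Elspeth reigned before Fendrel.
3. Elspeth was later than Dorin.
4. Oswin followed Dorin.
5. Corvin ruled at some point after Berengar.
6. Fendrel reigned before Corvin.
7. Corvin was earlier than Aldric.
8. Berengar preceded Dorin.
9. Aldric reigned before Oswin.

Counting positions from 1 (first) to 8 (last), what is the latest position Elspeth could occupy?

4

Elspeth must come before Aldric, Corvin, Fendrel, and Oswin — 4 rulers forced after them.
Everything else can be placed before Elspeth in some valid order, so Elspeth can sit as late as position 8 − 4 = 4.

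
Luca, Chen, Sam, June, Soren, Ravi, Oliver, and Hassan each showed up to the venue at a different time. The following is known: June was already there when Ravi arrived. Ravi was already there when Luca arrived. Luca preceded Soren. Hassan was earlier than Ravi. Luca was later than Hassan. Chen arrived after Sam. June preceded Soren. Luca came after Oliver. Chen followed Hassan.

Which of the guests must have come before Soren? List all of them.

Hassan, June, Luca, Oliver, Ravi

Directly stated before Soren: June and Luca.
Hassan reaches Soren via Hassan → Luca → Soren.
Oliver reaches Soren via Oliver → Luca → Soren.
Ravi reaches Soren via Ravi → Luca → Soren.
No chain forces Chen (or any of the others) ahead of Soren.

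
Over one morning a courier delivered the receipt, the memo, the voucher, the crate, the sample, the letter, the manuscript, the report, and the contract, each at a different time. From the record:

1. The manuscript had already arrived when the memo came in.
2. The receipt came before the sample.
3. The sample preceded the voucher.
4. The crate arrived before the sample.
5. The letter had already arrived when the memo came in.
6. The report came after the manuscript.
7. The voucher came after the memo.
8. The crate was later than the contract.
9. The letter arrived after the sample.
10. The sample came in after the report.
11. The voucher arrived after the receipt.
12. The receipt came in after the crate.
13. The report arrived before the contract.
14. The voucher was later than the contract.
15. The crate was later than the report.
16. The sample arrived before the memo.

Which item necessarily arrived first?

the manuscript

The manuscript has a chain of constraints placing it before every other item, so the manuscript must be first.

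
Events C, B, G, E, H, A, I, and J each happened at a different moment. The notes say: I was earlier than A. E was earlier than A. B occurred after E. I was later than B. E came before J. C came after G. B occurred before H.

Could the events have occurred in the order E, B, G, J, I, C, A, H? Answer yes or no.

Check each stated constraint against the proposed order — e.g. B is ahead of H; E is ahead of A. Every pair is in the required order; nothing is violated.

yes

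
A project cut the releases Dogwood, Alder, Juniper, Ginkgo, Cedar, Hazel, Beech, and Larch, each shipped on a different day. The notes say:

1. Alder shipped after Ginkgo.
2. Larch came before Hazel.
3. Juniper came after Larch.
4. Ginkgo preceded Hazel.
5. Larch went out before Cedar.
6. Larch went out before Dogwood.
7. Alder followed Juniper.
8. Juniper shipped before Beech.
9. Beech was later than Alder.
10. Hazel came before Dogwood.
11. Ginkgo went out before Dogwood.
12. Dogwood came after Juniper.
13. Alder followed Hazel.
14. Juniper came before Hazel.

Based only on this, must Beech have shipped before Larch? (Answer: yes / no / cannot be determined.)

Tracing the constraints gives Larch → Juniper → Beech, so Larch must come before Beech.
That means Beech cannot be before Larch.

no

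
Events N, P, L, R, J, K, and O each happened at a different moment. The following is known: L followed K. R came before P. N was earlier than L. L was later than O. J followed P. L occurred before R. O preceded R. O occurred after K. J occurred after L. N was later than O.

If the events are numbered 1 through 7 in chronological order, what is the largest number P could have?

P must come before J — 1 event forced after it.
Everything else can be placed before P in some valid order, so P can sit as late as position 7 − 1 = 6.

6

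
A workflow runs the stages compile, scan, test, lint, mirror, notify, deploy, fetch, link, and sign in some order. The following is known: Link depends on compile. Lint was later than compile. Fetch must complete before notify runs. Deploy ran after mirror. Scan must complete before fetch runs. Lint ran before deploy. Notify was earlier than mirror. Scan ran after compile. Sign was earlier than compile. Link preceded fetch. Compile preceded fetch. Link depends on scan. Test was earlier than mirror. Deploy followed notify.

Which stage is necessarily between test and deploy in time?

mirror

Tracing the constraints gives test → mirror → deploy, so mirror sits after test and before deploy.
No other stage is forced both after test and before deploy.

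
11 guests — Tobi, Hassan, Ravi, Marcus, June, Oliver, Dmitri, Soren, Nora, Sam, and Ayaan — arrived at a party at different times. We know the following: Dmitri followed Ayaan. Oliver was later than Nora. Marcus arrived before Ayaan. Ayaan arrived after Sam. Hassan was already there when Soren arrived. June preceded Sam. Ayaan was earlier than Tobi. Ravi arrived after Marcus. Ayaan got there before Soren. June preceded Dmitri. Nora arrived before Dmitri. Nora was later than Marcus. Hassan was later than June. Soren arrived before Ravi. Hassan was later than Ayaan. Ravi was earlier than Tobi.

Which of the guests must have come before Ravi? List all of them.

Ayaan, Hassan, June, Marcus, Sam, Soren

Directly stated before Ravi: Marcus and Soren.
Ayaan reaches Ravi via Ayaan → Soren → Ravi.
Hassan reaches Ravi via Hassan → Soren → Ravi.
June reaches Ravi via June → Hassan → Soren → Ravi.
Likewise Sam reaches Ravi by chaining the stated constraints.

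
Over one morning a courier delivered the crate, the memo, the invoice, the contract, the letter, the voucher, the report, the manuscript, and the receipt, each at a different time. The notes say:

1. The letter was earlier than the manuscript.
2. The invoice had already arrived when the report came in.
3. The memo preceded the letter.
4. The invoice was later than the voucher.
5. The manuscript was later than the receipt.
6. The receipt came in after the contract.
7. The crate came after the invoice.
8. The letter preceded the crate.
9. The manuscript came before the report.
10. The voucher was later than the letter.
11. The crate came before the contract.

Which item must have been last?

Every other item has a chain of constraints placing it before the report, so the report is last.

the report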